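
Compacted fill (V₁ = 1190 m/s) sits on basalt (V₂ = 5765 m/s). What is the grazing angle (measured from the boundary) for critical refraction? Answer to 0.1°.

At critical incidence the refracted ray runs along the interface (θ₂ = 90°), so sin θ_c = V₁/V₂.
θ_c = arcsin(1190/5765) = arcsin 0.2064 = 11.91°.
Measured from the interface: 90° − 11.91° = 78.09°.

78.1°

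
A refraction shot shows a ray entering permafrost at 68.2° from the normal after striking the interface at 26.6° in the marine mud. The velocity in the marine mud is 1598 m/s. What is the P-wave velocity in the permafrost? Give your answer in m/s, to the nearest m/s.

Snell's law: sin 26.6°/V₁ = sin 68.2°/V₂.
V₂ = V₁·sin 68.2°/sin 26.6° = 1598 × 2.0736 = 3313.66 m/s.

3314 m/s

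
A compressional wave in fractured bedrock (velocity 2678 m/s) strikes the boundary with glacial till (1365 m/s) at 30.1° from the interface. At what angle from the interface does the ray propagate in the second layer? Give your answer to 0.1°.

63.8°

Convert to the normal: θ₁ = 90° − 30.1° = 59.9°.
sin θ₁/V₁ = sin θ₂/V₂ ⇒ sin θ₂ = 1365·sin 59.9°/2678 = 1365·0.8652/2678 = 0.4410.
θ₂ = arcsin 0.4410 = 26.17° from the normal.
From the interface: 90° − 26.17° = 63.83°.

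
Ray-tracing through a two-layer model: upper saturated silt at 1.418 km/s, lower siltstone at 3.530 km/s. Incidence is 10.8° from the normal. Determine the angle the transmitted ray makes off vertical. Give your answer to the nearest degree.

28°

sin θ₁/V₁ = sin θ₂/V₂ ⇒ sin θ₂ = 3.530·sin 10.8°/1.418 = 3.530·0.1874/1.418 = 0.4665.
θ₂ = arcsin 0.4665 = 27.81° from the normal.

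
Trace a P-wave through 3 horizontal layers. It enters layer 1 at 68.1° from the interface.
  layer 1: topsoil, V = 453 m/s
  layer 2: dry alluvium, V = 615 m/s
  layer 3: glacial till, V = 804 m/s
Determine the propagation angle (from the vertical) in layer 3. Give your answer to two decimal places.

From the normal: θ₁ = 90° − 68.1° = 21.9°.
Ray parameter p = sin 21.9° / 453 = 8.2337e-04 s/m.
sin θ_3 = p·V_3 = 8.2337e-04 × 804 = 0.6620.
θ_3 = arcsin 0.6620 = 41.45°.

41.45°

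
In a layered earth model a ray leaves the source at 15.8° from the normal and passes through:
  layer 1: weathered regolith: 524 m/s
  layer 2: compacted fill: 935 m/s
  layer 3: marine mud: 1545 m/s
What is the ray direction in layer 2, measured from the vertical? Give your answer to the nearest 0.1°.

Ray parameter p = sin 15.8° / 524 = 5.1962e-04 s/m.
sin θ_2 = p·V_2 = 5.1962e-04 × 935 = 0.4858.
θ_2 = 29.07° from the vertical.

29.1°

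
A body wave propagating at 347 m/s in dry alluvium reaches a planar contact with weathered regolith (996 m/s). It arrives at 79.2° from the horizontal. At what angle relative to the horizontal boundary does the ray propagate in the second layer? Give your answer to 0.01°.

Angle from the normal: 90° − 79.2° = 10.8°.
sin θ₁/V₁ = sin θ₂/V₂ ⇒ sin θ₂ = 996·sin 10.8°/347 = 996·0.1874/347 = 0.5378.
θ₂ = sin⁻¹(0.5378) = 32.54° (from vertical).
From the interface: 90° − 32.54° = 57.46°.

57.46°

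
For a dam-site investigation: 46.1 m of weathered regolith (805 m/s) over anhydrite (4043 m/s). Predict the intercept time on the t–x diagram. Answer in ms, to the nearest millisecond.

θ_c = arcsin(V₁/V₂) = arcsin(805/4043) = 11.48°; cos θ_c = 0.9800.
tᵢ = 2h·cos θ_c / V₁ = 2·46.1·0.9800 / 805 = 0.11224 s.

112 ms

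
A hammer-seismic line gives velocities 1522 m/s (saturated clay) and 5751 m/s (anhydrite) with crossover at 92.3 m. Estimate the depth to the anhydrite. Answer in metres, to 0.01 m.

35.19 m

x_cross = 2h·√((V₂+V₁)/(V₂−V₁)) → h = x_cross / (2·√((V₂+V₁)/(V₂−V₁))).
√((V₂+V₁)/(V₂−V₁)) = √((5751+1522)/(5751−1522)) = 1.3114.
h = 92.3 / (2·1.3114) = 35.19 m.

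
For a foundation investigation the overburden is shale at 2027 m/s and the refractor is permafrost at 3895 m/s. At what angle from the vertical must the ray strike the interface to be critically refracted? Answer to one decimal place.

31.4°

At critical incidence the refracted ray runs along the interface (θ₂ = 90°), so sin θ_c = V₁/V₂.
θ_c = arcsin(2027/3895) = arcsin 0.5204 = 31.36°.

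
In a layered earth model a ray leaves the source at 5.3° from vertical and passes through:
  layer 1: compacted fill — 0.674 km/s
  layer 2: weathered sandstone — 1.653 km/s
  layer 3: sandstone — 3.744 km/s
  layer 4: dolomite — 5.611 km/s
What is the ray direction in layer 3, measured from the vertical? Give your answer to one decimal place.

30.9°

Ray parameter p = sin 5.3° / 0.674 = 1.3705e-01 s/km.
sin θ_3 = p·V_3 = 1.3705e-01 × 3.744 = 0.5131.
θ_3 = 30.87° from the vertical.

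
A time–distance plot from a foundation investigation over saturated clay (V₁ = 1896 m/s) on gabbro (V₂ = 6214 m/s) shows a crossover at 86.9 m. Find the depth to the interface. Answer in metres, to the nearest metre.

32 m

x_cross = 2h·√((V₂+V₁)/(V₂−V₁)) → h = x_cross / (2·√((V₂+V₁)/(V₂−V₁))).
√((V₂+V₁)/(V₂−V₁)) = √((6214+1896)/(6214−1896)) = 1.3705.
h = 86.9 / (2·1.3705) = 31.70 m.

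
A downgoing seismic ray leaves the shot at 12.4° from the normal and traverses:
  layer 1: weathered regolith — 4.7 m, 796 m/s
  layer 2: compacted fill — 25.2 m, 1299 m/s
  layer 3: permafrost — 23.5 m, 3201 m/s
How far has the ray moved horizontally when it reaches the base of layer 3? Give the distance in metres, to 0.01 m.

50.70 m

Apply Snell's law at each interface; in layer i the horizontal offset is hᵢ·tan θᵢ.
Layer 1: θ = 12.40°; offset = 4.7·tan 12.40° = 1.0334 m.
Layer 2: sin θ = 1299·sin 12.4°/796 = 0.3504, θ = 20.51°; offset = 25.2·tan 20.51° = 9.4287 m.
Layer 3: sin θ = 3201·sin 12.4°/796 = 0.8635, θ = 59.71°; offset = 23.5·tan 59.71° = 40.2396 m.
Summing the layer offsets gives 50.7016 m.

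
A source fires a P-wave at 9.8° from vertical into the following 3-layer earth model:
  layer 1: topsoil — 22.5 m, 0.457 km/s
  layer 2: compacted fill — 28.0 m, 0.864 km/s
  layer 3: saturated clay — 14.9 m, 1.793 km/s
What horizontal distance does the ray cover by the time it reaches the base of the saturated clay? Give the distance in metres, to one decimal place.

26.8 m

Ray parameter p = sin 9.8° / 0.457 km/s = 3.7245e-01 s/km.
Layer 1: θ = 9.80°; offset = 22.5·tan 9.80° = 3.886 m.
Layer 2: sin θ = p·0.864 = 0.3218 → θ = 18.77°; offset = 28.0·tan 18.77° = 9.516 m.
Layer 3: sin θ = p·1.793 = 0.6678 → θ = 41.90°; offset = 14.9·tan 41.90° = 13.368 m.
Σ offsets = 26.771 m.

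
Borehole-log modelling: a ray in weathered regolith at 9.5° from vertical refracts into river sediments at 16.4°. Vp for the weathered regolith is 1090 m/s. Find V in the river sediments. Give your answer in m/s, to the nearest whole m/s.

1865 m/s

Snell's law: sin 9.5°/V₁ = sin 16.4°/V₂.
V₂ = V₁·sin 16.4°/sin 9.5° = 1090 × 1.7107 = 1864.63 m/s.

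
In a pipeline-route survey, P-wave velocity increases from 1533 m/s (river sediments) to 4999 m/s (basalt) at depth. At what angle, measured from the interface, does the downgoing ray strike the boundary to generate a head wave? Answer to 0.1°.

At critical incidence the refracted ray runs along the interface (θ₂ = 90°), so sin θ_c = V₁/V₂.
θ_c = arcsin(1533/4999) = arcsin 0.3067 = 17.86°.
Measured from the interface: 90° − 17.86° = 72.14°.

72.1°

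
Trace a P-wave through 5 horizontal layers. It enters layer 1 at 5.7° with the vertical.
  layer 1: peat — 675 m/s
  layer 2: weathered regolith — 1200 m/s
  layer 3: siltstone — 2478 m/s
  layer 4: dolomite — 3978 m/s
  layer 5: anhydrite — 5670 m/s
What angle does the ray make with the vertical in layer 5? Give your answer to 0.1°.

56.5°

Ray parameter p = sin 5.7° / 675 = 1.4714e-04 s/m.
sin θ_5 = p·V_5 = 1.4714e-04 × 5670 = 0.8343.
θ_5 = 56.54° from the vertical.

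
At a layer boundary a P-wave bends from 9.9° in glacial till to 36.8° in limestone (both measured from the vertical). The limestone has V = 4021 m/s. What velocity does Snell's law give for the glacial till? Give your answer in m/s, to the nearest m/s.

sin 9.9° = 0.1719; sin 36.8° = 0.5990.
V₁ = V₂·(sin θ₁/sin θ₂) = 4021·(0.1719/0.5990) = 1154.09 m/s.

1154 m/s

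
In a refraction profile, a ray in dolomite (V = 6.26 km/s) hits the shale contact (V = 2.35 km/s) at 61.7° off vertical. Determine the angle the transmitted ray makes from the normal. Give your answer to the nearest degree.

19°

sin θ₁/V₁ = sin θ₂/V₂ ⇒ sin θ₂ = 2.35·sin 61.7°/6.26 = 2.35·0.8805/6.26 = 0.3305.
θ₂ = arcsin 0.3305 = 19.30° from the normal.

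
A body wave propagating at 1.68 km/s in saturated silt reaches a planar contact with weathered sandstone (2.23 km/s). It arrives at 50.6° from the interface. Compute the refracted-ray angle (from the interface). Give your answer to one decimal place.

Angle from the normal: 90° − 50.6° = 39.4°.
Snell's law: sin θ₂ = (V₂/V₁)·sin θ₁ = (2.23/1.68)·sin 39.4° = 0.8425.
θ₂ = sin⁻¹(0.8425) = 57.41° (from vertical).
From the interface: 90° − 57.41° = 32.59°.

32.6°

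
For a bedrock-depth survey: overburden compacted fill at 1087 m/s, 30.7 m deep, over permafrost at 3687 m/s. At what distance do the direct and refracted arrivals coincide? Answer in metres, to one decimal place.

x_cross = 2h·√((V₂+V₁)/(V₂−V₁)).
(V₂+V₁)/(V₂−V₁) = (3687+1087)/(3687−1087) = 1.8362; √ = 1.3550.
x_cross = 2·30.7·1.3550 = 83.20 m.

83.2 m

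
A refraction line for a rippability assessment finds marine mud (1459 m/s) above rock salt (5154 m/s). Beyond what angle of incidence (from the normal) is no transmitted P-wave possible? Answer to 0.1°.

16.4°

At critical incidence the refracted ray runs along the interface (θ₂ = 90°), so sin θ_c = V₁/V₂.
θ_c = arcsin(1459/5154) = arcsin 0.2831 = 16.44°.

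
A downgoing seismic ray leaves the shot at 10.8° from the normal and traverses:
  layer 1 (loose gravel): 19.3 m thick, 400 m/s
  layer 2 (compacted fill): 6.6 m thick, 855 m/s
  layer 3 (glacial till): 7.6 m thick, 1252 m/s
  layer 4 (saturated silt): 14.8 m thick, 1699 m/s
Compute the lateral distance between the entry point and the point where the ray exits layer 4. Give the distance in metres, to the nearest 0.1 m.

p = sin θ₁/V₁ = sin 10.8°/400 = 4.6845e-04 s/m is conserved through the stack.
Layer 1: θ = 10.80°; offset = 19.3·tan 10.80° = 3.682 m.
Layer 2: sin θ = p·855 = 0.4005 → θ = 23.61°; offset = 6.6·tan 23.61° = 2.885 m.
Layer 3: sin θ = p·1252 = 0.5865 → θ = 35.91°; offset = 7.6·tan 35.91° = 5.503 m.
Layer 4: sin θ = p·1699 = 0.7959 → θ = 52.74°; offset = 14.8·tan 52.74° = 19.456 m.
Summing the layer offsets gives 31.526 m.

31.5 m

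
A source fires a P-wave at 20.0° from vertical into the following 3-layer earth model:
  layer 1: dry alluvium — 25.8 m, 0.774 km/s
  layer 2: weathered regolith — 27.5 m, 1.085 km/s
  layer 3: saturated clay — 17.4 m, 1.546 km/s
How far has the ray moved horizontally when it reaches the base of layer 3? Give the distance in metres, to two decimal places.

Apply Snell's law at each interface; in layer i the horizontal offset is hᵢ·tan θᵢ.
Layer 1: θ = 20.00°; offset = 25.8·tan 20.00° = 9.3904 m.
Layer 2: sin θ = 1.085·sin 20.0°/0.774 = 0.4794, θ = 28.65°; offset = 27.5·tan 28.65° = 15.0242 m.
Layer 3: sin θ = 1.546·sin 20.0°/0.774 = 0.6832, θ = 43.09°; offset = 17.4·tan 43.09° = 16.2774 m.
Summing the layer offsets gives 40.6920 m.

40.69 m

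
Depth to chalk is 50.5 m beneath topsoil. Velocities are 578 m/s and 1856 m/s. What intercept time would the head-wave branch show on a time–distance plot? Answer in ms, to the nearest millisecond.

θ_c = arcsin(V₁/V₂) = arcsin(578/1856) = 18.14°; cos θ_c = 0.9503.
tᵢ = 2h·cos θ_c / V₁ = 2·50.5·0.9503 / 578 = 0.16605 s.

166 ms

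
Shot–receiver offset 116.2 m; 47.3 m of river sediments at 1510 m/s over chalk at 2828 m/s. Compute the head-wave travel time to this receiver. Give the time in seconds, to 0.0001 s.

t = x/V₂ + 2h·√(V₂²−V₁²)/(V₁V₂).
√(V₂²−V₁²) = √(2828²−1510²) = 2391.1 m/s; delay term = 2·47.3·2391.1/(1510·2828) = 0.05297 s.
t = 116.2/2828 + 0.05297 = 0.09406 s.

0.0941 s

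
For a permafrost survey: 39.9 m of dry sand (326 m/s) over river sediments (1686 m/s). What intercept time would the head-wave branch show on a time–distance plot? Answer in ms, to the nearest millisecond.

θ_c = arcsin(V₁/V₂) = arcsin(326/1686) = 11.15°; cos θ_c = 0.9811.
tᵢ = 2h·cos θ_c / V₁ = 2·39.9·0.9811 / 326 = 0.24017 s.

240 ms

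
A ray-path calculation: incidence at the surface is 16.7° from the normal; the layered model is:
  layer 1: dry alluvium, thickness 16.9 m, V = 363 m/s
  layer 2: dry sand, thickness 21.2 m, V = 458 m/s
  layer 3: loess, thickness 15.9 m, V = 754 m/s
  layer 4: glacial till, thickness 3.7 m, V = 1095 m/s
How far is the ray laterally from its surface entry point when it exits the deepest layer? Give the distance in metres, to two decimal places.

Apply Snell's law at each interface; in layer i the horizontal offset is hᵢ·tan θᵢ.
Layer 1: θ = 16.70°; offset = 16.9·tan 16.70° = 5.0702 m.
Layer 2: sin θ = 458·sin 16.7°/363 = 0.3626, θ = 21.26°; offset = 21.2·tan 21.26° = 8.2476 m.
Layer 3: sin θ = 754·sin 16.7°/363 = 0.5969, θ = 36.65°; offset = 15.9·tan 36.65° = 11.8287 m.
Layer 4: sin θ = 1095·sin 16.7°/363 = 0.8668, θ = 60.09°; offset = 3.7·tan 60.09° = 6.4325 m.
Total horizontal offset = 31.5791 m.

31.58 m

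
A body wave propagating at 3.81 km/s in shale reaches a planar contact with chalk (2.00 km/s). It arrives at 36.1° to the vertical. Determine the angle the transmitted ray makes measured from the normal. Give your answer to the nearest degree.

Snell's law: sin θ₂ = (V₂/V₁)·sin θ₁ = (2.00/3.81)·sin 36.1° = 0.3093.
θ₂ = arcsin 0.3093 = 18.02° from the normal.

18°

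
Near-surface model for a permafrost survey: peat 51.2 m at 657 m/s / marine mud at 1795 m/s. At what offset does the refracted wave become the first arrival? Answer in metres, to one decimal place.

θ_c = arcsin(657/1795) = 21.47°, so cos θ_c = 0.9306 and tᵢ = 2h cos θ_c/V₁ = 0.1450 s.
At crossover x/V₁ = x/V₂ + tᵢ ⇒ x = tᵢ/(1/V₁ − 1/V₂) = 0.14504/(1.5221e-03 − 5.5710e-04) = 150.31 m.

150.3 m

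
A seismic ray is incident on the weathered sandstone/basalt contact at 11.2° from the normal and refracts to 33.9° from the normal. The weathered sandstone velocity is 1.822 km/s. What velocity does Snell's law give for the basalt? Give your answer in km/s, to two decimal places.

Snell's law: sin 11.2°/V₁ = sin 33.9°/V₂.
V₂ = V₁·sin 33.9°/sin 11.2° = 1.822 × 2.8715 = 5.23 km/s.

5.23 km/s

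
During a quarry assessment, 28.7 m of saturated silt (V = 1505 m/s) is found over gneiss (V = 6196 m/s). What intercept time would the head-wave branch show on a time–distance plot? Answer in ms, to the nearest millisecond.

37 ms

θ_c = arcsin(V₁/V₂) = arcsin(1505/6196) = 14.06°; cos θ_c = 0.9701.
tᵢ = 2h·cos θ_c / V₁ = 2·28.7·0.9701 / 1505 = 0.03700 s.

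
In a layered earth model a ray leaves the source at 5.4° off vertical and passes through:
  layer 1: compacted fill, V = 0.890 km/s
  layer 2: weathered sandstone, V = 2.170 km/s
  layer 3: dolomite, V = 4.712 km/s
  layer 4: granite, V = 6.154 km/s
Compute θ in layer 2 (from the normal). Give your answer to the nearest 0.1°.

13.3°

Snell's law across each interface conserves sin θ / V, so sin θ_2 = V_2·sin θ₁/V₁.
sin θ_2 = 2.170 × sin 5.4° / 0.890 = 0.2295.
θ_2 = arcsin 0.2295 = 13.26°.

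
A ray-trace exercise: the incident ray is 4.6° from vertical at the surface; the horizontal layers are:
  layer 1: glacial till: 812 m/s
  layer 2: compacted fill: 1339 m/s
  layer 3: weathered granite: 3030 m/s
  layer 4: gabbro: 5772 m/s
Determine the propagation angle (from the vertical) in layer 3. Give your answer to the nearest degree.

17°

Ray parameter p = sin 4.6° / 812 = 9.8767e-05 s/m.
sin θ_3 = p·V_3 = 9.8767e-05 × 3030 = 0.2993.
θ_3 = 17.41° from the vertical.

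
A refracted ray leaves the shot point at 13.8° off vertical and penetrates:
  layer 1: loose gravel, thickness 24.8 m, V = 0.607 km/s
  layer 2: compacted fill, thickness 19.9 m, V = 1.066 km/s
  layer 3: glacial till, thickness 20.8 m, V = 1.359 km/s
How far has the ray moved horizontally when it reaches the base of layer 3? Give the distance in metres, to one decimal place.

28.4 m

p = sin θ₁/V₁ = sin 13.8°/0.607 = 3.9297e-01 s/km is conserved through the stack.
Layer 1: θ = 13.80°; offset = 24.8·tan 13.80° = 6.091 m.
Layer 2: sin θ = p·1.066 = 0.4189 → θ = 24.77°; offset = 19.9·tan 24.77° = 9.181 m.
Layer 3: sin θ = p·1.359 = 0.5340 → θ = 32.28°; offset = 20.8·tan 32.28° = 13.139 m.
Total horizontal offset = 28.411 m.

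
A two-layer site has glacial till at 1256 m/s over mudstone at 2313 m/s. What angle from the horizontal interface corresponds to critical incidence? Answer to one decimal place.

57.1°

Critical incidence: sin θ_c = V₁/V₂ = 1256/2313 = 0.5430.
θ_c = arcsin 0.5430 = 32.89°.
Measured from the interface: 90° − 32.89° = 57.11°.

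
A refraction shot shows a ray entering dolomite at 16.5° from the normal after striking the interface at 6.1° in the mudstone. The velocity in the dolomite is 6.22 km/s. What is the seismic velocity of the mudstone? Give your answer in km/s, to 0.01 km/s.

sin 6.1° = 0.1063; sin 16.5° = 0.2840.
V₁ = V₂·(sin θ₁/sin θ₂) = 6.22·(0.1063/0.2840) = 2.33 km/s.

2.33 km/s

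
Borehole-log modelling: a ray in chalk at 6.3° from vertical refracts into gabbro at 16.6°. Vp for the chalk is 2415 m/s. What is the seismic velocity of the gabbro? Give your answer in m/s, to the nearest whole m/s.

6287 m/s

Snell's law: sin 6.3°/V₁ = sin 16.6°/V₂.
V₂ = V₁·sin 16.6°/sin 6.3° = 2415 × 2.6035 = 6287.34 m/s.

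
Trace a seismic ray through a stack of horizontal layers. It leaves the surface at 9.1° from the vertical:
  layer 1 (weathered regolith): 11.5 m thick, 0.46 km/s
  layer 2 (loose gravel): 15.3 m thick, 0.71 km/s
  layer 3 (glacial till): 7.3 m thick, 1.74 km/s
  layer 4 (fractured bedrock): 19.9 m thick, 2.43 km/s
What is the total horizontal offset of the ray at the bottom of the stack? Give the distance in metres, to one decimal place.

Apply Snell's law at each interface; in layer i the horizontal offset is hᵢ·tan θᵢ.
Layer 1: θ = 9.10°; offset = 11.5·tan 9.10° = 1.842 m.
Layer 2: sin θ = 0.71·sin 9.1°/0.46 = 0.2441, θ = 14.13°; offset = 15.3·tan 14.13° = 3.851 m.
Layer 3: sin θ = 1.74·sin 9.1°/0.46 = 0.5983, θ = 36.74°; offset = 7.3·tan 36.74° = 5.450 m.
Layer 4: sin θ = 2.43·sin 9.1°/0.46 = 0.8355, θ = 56.67°; offset = 19.9·tan 56.67° = 30.256 m.
Summing the layer offsets gives 41.400 m.

41.4 m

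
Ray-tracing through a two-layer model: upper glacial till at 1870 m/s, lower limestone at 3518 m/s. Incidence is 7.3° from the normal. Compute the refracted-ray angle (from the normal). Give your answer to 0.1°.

Snell's law: sin θ₂ = (V₂/V₁)·sin θ₁ = (3518/1870)·sin 7.3° = 0.2390.
θ₂ = arcsin 0.2390 = 13.83° from the normal.

13.8°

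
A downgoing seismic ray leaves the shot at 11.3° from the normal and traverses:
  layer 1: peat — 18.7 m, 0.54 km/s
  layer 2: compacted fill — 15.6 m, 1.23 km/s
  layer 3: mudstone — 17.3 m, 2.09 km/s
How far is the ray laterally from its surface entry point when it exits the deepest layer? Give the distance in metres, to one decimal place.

31.6 m

p = sin θ₁/V₁ = sin 11.3°/0.54 = 3.6286e-01 s/km is conserved through the stack.
Layer 1: θ = 11.30°; offset = 18.7·tan 11.30° = 3.737 m.
Layer 2: sin θ = p·1.23 = 0.4463 → θ = 26.51°; offset = 15.6·tan 26.51° = 7.781 m.
Layer 3: sin θ = p·2.09 = 0.7584 → θ = 49.32°; offset = 17.3·tan 49.32° = 20.129 m.
Total horizontal offset = 31.646 m.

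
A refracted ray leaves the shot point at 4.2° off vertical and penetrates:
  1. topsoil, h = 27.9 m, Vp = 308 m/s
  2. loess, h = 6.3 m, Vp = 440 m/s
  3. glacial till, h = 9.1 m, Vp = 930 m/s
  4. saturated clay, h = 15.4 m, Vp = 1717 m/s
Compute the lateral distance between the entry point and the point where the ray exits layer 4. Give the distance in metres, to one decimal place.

11.7 m

p = sin θ₁/V₁ = sin 4.2°/308 = 2.3779e-04 s/m is conserved through the stack.
Layer 1: θ = 4.20°; offset = 27.9·tan 4.20° = 2.049 m.
Layer 2: sin θ = p·440 = 0.1046 → θ = 6.01°; offset = 6.3·tan 6.01° = 0.663 m.
Layer 3: sin θ = p·930 = 0.2211 → θ = 12.78°; offset = 9.1·tan 12.78° = 2.063 m.
Layer 4: sin θ = p·1717 = 0.4083 → θ = 24.10°; offset = 15.4·tan 24.10° = 6.888 m.
Summing the layer offsets gives 11.663 m.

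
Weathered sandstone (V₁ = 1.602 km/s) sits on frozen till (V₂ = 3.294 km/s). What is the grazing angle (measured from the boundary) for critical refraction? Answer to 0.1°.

60.9°

At critical incidence the refracted ray runs along the interface (θ₂ = 90°), so sin θ_c = V₁/V₂.
θ_c = arcsin(1.602/3.294) = arcsin 0.4863 = 29.10°.
Measured from the interface: 90° − 29.10° = 60.90°.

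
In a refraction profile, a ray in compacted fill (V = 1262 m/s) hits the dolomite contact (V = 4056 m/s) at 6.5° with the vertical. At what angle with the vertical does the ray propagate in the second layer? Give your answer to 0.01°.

21.34°

sin θ₁/V₁ = sin θ₂/V₂ ⇒ sin θ₂ = 4056·sin 6.5°/1262 = 4056·0.1132/1262 = 0.3638.
θ₂ = sin⁻¹(0.3638) = 21.34° (from vertical).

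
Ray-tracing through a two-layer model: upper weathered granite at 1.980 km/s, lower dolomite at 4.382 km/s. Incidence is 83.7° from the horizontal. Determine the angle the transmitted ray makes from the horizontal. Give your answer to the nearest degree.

Angle from the normal: 90° − 83.7° = 6.3°.
sin θ₁/V₁ = sin θ₂/V₂ ⇒ sin θ₂ = 4.382·sin 6.3°/1.980 = 4.382·0.1097/1.980 = 0.2429.
θ₂ = arcsin 0.2429 = 14.06° from the normal.
From the interface: 90° − 14.06° = 75.94°.

76°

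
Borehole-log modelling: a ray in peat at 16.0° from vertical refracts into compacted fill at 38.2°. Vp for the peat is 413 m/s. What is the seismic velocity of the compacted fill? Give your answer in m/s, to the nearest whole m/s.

Snell's law: sin 16.0°/V₁ = sin 38.2°/V₂.
V₂ = V₁·sin 38.2°/sin 16.0° = 413 × 2.2436 = 926.59 m/s.

927 m/s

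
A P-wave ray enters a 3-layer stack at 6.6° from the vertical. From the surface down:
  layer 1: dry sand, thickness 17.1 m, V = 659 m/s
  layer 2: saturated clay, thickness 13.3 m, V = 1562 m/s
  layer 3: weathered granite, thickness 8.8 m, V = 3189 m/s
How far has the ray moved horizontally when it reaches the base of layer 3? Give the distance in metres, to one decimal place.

11.6 m

Ray parameter p = sin 6.6° / 659 m/s = 1.7441e-04 s/m.
Layer 1: θ = 6.60°; offset = 17.1·tan 6.60° = 1.979 m.
Layer 2: sin θ = p·1562 = 0.2724 → θ = 15.81°; offset = 13.3·tan 15.81° = 3.766 m.
Layer 3: sin θ = p·3189 = 0.5562 → θ = 33.79°; offset = 8.8·tan 33.79° = 5.890 m.
Summing the layer offsets gives 11.634 m.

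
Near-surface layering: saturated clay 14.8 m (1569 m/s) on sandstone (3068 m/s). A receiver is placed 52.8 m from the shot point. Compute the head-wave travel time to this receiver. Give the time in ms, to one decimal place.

t = x/V₂ + 2h·√(V₂²−V₁²)/(V₁V₂).
√(V₂²−V₁²) = √(3068²−1569²) = 2636.4 m/s; delay term = 2·14.8·2636.4/(1569·3068) = 0.01621 s.
t = 52.8/3068 + 0.01621 = 0.03342 s.

33.4 ms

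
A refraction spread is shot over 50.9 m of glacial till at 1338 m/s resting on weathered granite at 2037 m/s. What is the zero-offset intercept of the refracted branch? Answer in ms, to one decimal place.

θ_c = arcsin(V₁/V₂) = arcsin(1338/2037) = 41.06°; cos θ_c = 0.7540.
tᵢ = 2h·cos θ_c / V₁ = 2·50.9·0.7540 / 1338 = 0.05737 s.

57.4 ms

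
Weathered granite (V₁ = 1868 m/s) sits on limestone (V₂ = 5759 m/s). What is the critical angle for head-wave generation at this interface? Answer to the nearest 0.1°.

18.9°

Critical incidence: sin θ_c = V₁/V₂ = 1868/5759 = 0.3244.
θ_c = arcsin 0.3244 = 18.93°.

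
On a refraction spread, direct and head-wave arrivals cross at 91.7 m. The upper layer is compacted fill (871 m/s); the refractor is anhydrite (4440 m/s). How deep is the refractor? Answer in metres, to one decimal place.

x_cross = 2h·√((V₂+V₁)/(V₂−V₁)) → h = x_cross / (2·√((V₂+V₁)/(V₂−V₁))).
√((V₂+V₁)/(V₂−V₁)) = √((4440+871)/(4440−871)) = 1.2199.
h = 91.7 / (2·1.2199) = 37.59 m.

37.6 m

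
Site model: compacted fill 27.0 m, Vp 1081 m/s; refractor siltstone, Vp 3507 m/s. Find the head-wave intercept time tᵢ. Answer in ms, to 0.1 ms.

47.5 ms

tᵢ = 2h·√(V₂²−V₁²)/(V₁V₂).
√(V₂²−V₁²) = √(3507²−1081²) = 3336.2 m/s.
tᵢ = 2·27.0·3336.2/(1081·3507) = 0.04752 s.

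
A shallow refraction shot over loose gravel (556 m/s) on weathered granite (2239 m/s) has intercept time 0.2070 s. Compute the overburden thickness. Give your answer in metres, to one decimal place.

59.4 m

h = tᵢ·V₁·V₂ / (2·√(V₂²−V₁²)).
√(V₂²−V₁²) = √(2239² − 556²) = 2168.9 m/s.
h = 0.207 s × 556 × 2239 / (2 × 2168.9) = 59.41 m.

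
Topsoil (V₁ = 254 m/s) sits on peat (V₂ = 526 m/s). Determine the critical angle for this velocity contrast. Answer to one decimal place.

Critical incidence: sin θ_c = V₁/V₂ = 254/526 = 0.4829.
θ_c = arcsin 0.4829 = 28.87°.

28.9°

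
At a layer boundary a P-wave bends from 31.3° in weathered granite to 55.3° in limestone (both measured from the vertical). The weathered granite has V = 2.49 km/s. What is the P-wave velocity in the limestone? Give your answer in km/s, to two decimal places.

Snell's law: sin 31.3°/V₁ = sin 55.3°/V₂.
V₂ = V₁·sin 55.3°/sin 31.3° = 2.49 × 1.5825 = 3.94 km/s.

3.94 km/s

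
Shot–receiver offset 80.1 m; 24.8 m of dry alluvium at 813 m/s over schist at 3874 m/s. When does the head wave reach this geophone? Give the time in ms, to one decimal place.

80.3 ms

t = x/V₂ + 2h·√(V₂²−V₁²)/(V₁V₂).
√(V₂²−V₁²) = √(3874²−813²) = 3787.7 m/s; delay term = 2·24.8·3787.7/(813·3874) = 0.05965 s.
t = 80.1/3874 + 0.05965 = 0.08033 s.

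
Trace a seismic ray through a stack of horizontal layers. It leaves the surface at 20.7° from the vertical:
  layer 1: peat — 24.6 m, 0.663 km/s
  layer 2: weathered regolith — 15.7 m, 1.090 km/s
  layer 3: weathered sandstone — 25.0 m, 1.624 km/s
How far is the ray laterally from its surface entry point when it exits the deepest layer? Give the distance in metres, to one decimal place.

63.8 m

p = sin θ₁/V₁ = sin 20.7°/0.663 = 5.3314e-01 s/km is conserved through the stack.
Layer 1: θ = 20.70°; offset = 24.6·tan 20.70° = 9.296 m.
Layer 2: sin θ = p·1.090 = 0.5811 → θ = 35.53°; offset = 15.7·tan 35.53° = 11.211 m.
Layer 3: sin θ = p·1.624 = 0.8658 → θ = 59.98°; offset = 25.0·tan 59.98° = 43.262 m.
Total horizontal offset = 63.768 m.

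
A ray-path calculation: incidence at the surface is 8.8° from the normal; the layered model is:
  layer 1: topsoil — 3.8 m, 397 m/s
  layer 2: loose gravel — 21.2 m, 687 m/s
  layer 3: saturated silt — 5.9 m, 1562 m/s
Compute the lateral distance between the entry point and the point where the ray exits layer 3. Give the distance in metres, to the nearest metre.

11 m

Apply Snell's law at each interface; in layer i the horizontal offset is hᵢ·tan θᵢ.
Layer 1: θ = 8.80°; offset = 3.8·tan 8.80° = 0.588 m.
Layer 2: sin θ = 687·sin 8.8°/397 = 0.2647, θ = 15.35°; offset = 21.2·tan 15.35° = 5.820 m.
Layer 3: sin θ = 1562·sin 8.8°/397 = 0.6019, θ = 37.01°; offset = 5.9·tan 37.01° = 4.447 m.
Σ offsets = 10.856 m.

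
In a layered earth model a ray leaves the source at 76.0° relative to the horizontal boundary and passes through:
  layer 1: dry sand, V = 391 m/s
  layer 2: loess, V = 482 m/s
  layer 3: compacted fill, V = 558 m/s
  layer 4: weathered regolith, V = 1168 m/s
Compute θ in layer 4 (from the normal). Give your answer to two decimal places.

46.28°

From the normal: θ₁ = 90° − 76.0° = 14.0°.
Ray parameter p = sin 14.0° / 391 = 6.1873e-04 s/m.
sin θ_4 = p·V_4 = 6.1873e-04 × 1168 = 0.7227.
θ_4 = arcsin 0.7227 = 46.28°.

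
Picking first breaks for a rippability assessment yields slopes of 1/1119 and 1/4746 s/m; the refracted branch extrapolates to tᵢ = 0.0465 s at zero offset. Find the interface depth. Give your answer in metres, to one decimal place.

26.8 m

θ_c = arcsin(1119/4746) = 13.64°; cos θ_c = 0.9718.
tᵢ = 2h cos θ_c/V₁ ⇒ h = tᵢ·V₁/(2 cos θ_c) = 0.0465·1119/(2·0.9718) = 26.77 m.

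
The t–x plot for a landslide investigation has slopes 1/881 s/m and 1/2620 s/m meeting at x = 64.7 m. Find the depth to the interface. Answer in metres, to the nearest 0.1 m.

x_cross = 2h·√((V₂+V₁)/(V₂−V₁)) → h = x_cross / (2·√((V₂+V₁)/(V₂−V₁))).
√((V₂+V₁)/(V₂−V₁)) = √((2620+881)/(2620−881)) = 1.4189.
h = 64.7 / (2·1.4189) = 22.80 m.

22.8 m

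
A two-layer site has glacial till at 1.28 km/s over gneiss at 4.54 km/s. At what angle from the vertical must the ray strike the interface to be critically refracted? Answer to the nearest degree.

16°

Critical incidence: sin θ_c = V₁/V₂ = 1.28/4.54 = 0.2819.
θ_c = arcsin 0.2819 = 16.38°.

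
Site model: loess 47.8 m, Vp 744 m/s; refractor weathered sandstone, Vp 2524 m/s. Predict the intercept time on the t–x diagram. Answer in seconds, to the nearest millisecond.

0.123 s

θ_c = arcsin(V₁/V₂) = arcsin(744/2524) = 17.14°; cos θ_c = 0.9556.
tᵢ = 2h·cos θ_c / V₁ = 2·47.8·0.9556 / 744 = 0.12279 s.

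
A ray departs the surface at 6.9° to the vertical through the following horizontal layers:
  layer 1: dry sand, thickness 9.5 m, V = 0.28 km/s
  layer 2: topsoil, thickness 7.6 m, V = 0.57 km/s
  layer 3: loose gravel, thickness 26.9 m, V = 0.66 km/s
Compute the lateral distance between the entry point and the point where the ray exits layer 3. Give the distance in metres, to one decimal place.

p = sin θ₁/V₁ = sin 6.9°/0.28 = 4.2906e-01 s/km is conserved through the stack.
Layer 1: θ = 6.90°; offset = 9.5·tan 6.90° = 1.150 m.
Layer 2: sin θ = p·0.57 = 0.2446 → θ = 14.16°; offset = 7.6·tan 14.16° = 1.917 m.
Layer 3: sin θ = p·0.66 = 0.2832 → θ = 16.45°; offset = 26.9·tan 16.45° = 7.943 m.
Summing the layer offsets gives 11.009 m.

11.0 m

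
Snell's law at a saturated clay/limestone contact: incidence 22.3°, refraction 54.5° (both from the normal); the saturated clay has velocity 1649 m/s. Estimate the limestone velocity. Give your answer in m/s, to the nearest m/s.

3538 m/s

Snell's law: sin 22.3°/V₁ = sin 54.5°/V₂.
V₂ = V₁·sin 54.5°/sin 22.3° = 1649 × 2.1455 = 3537.90 m/s.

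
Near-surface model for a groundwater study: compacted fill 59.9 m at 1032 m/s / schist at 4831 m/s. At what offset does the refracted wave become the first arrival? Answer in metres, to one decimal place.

148.8 m

x_cross = 2h·√((V₂+V₁)/(V₂−V₁)).
(V₂+V₁)/(V₂−V₁) = (4831+1032)/(4831−1032) = 1.5433; √ = 1.2423.
x_cross = 2·59.9·1.2423 = 148.83 m.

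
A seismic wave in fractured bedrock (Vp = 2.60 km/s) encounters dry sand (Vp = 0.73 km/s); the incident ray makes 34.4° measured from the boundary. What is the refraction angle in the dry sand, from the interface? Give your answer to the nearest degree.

Convert to the normal: θ₁ = 90° − 34.4° = 55.6°.
Snell's law: sin θ₂ = (V₂/V₁)·sin θ₁ = (0.73/2.60)·sin 55.6° = 0.2317.
θ₂ = sin⁻¹(0.2317) = 13.40° (from vertical).
From the interface: 90° − 13.40° = 76.60°.

77°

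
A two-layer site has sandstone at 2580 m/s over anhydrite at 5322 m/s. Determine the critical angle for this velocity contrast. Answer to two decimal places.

29.00°

At critical incidence the refracted ray runs along the interface (θ₂ = 90°), so sin θ_c = V₁/V₂.
θ_c = arcsin(2580/5322) = arcsin 0.4848 = 29.00°.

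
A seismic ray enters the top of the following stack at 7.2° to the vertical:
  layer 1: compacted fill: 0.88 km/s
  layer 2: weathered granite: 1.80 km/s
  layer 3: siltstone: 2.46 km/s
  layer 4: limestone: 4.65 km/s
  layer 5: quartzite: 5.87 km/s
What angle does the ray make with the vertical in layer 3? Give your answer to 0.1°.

Ray parameter p = sin 7.2° / 0.88 = 1.4242e-01 s/km.
sin θ_3 = p·V_3 = 1.4242e-01 × 2.46 = 0.3504.
θ_3 = 20.51° from the vertical.

20.5°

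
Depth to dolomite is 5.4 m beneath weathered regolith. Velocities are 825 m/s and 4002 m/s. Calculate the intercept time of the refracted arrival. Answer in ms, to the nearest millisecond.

13 ms

θ_c = arcsin(V₁/V₂) = arcsin(825/4002) = 11.90°; cos θ_c = 0.9785.
tᵢ = 2h·cos θ_c / V₁ = 2·5.4·0.9785 / 825 = 0.01281 s.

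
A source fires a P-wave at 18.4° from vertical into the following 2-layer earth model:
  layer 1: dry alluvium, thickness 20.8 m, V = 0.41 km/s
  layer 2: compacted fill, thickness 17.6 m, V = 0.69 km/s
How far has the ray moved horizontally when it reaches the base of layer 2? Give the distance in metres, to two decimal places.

17.95 m

Apply Snell's law at each interface; in layer i the horizontal offset is hᵢ·tan θᵢ.
Layer 1: θ = 18.40°; offset = 20.8·tan 18.40° = 6.9192 m.
Layer 2: sin θ = 0.69·sin 18.4°/0.41 = 0.5312, θ = 32.09°; offset = 17.6·tan 32.09° = 11.0351 m.
Summing the layer offsets gives 17.9544 m.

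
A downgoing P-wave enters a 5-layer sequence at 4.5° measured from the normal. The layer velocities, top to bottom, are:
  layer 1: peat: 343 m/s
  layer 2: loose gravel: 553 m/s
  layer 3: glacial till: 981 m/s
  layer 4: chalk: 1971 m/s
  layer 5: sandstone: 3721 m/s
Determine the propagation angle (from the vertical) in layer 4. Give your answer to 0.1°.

Ray parameter p = sin 4.5° / 343 = 2.2874e-04 s/m.
sin θ_4 = p·V_4 = 2.2874e-04 × 1971 = 0.4509.
θ_4 = arcsin 0.4509 = 26.80°.

26.8°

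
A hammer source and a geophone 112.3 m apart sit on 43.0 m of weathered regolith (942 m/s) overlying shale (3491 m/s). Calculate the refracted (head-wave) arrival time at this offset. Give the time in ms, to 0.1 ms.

θ_c = arcsin(V₁/V₂) = arcsin(942/3491) = 15.65°, cos θ_c = 0.9629.
Intercept time tᵢ = 2h cos θ_c / V₁ = 2·43.0·0.9629/942 = 0.08791 s.
t = x/V₂ + tᵢ = 112.3/3491 + 0.08791 = 0.12008 s.

120.1 ms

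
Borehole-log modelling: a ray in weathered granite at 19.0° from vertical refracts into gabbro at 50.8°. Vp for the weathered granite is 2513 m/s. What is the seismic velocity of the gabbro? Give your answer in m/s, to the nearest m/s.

5982 m/s

sin 19.0° = 0.3256; sin 50.8° = 0.7749.
V₂ = V₁·(sin θ₂/sin θ₁) = 2513·(0.7749/0.3256) = 5981.65 m/s.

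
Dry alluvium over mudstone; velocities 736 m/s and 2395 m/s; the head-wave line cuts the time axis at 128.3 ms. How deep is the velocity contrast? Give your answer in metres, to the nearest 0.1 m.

49.6 m

θ_c = arcsin(736/2395) = 17.90°; cos θ_c = 0.9516.
tᵢ = 2h cos θ_c/V₁ ⇒ h = tᵢ·V₁/(2 cos θ_c) = 0.1283·736/(2·0.9516) = 49.62 m.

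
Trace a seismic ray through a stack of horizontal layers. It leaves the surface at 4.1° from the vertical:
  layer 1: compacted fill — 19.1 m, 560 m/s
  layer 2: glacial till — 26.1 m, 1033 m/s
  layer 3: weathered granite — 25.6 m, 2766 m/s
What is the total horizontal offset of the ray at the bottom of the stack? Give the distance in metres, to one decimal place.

14.5 m

Apply Snell's law at each interface; in layer i the horizontal offset is hᵢ·tan θᵢ.
Layer 1: θ = 4.10°; offset = 19.1·tan 4.10° = 1.369 m.
Layer 2: sin θ = 1033·sin 4.1°/560 = 0.1319, θ = 7.58°; offset = 26.1·tan 7.58° = 3.473 m.
Layer 3: sin θ = 2766·sin 4.1°/560 = 0.3531, θ = 20.68°; offset = 25.6·tan 20.68° = 9.663 m.
Summing the layer offsets gives 14.505 m.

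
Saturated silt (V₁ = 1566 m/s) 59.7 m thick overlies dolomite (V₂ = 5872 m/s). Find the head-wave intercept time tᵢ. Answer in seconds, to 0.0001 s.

θ_c = arcsin(V₁/V₂) = arcsin(1566/5872) = 15.47°; cos θ_c = 0.9638.
tᵢ = 2h·cos θ_c / V₁ = 2·59.7·0.9638 / 1566 = 0.07348 s.

0.0735 s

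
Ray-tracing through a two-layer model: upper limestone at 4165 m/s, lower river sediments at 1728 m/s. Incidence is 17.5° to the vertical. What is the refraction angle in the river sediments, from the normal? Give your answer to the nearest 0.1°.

sin θ₁/V₁ = sin θ₂/V₂ ⇒ sin θ₂ = 1728·sin 17.5°/4165 = 1728·0.3007/4165 = 0.1248.
θ₂ = sin⁻¹(0.1248) = 7.17° (from vertical).

7.2°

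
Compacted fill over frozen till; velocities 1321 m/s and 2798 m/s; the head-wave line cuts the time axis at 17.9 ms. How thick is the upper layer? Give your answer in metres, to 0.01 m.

h = tᵢ·V₁·V₂ / (2·√(V₂²−V₁²)).
√(V₂²−V₁²) = √(2798² − 1321²) = 2466.5 m/s.
h = 0.0179 s × 1321 × 2798 / (2 × 2466.5) = 13.41 m.

13.41 m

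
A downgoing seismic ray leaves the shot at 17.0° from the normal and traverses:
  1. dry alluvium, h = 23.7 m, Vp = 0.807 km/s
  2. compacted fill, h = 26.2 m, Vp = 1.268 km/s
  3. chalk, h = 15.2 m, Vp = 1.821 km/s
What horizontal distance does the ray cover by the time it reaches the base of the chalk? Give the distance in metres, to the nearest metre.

Apply Snell's law at each interface; in layer i the horizontal offset is hᵢ·tan θᵢ.
Layer 1: θ = 17.00°; offset = 23.7·tan 17.00° = 7.246 m.
Layer 2: sin θ = 1.268·sin 17.0°/0.807 = 0.4594, θ = 27.35°; offset = 26.2·tan 27.35° = 13.550 m.
Layer 3: sin θ = 1.821·sin 17.0°/0.807 = 0.6597, θ = 41.28°; offset = 15.2·tan 41.28° = 13.344 m.
Σ offsets = 34.140 m.

34 m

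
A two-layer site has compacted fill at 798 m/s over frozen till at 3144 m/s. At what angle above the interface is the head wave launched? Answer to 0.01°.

75.30°

At critical incidence the refracted ray runs along the interface (θ₂ = 90°), so sin θ_c = V₁/V₂.
θ_c = arcsin(798/3144) = arcsin 0.2538 = 14.70°.
Measured from the interface: 90° − 14.70° = 75.30°.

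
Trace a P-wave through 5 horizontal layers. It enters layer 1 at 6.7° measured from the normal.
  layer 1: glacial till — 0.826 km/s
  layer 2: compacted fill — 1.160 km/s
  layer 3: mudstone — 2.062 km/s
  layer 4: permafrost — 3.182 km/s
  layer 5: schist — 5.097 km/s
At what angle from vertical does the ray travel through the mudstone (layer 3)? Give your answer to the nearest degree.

Snell's law across each interface conserves sin θ / V, so sin θ_3 = V_3·sin θ₁/V₁.
sin θ_3 = 2.062 × sin 6.7° / 0.826 = 0.2913.
θ_3 = arcsin 0.2913 = 16.93°.

17°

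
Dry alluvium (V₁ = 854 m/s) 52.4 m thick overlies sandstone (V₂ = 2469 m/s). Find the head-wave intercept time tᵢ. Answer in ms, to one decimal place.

115.1 ms

tᵢ = 2h·√(V₂²−V₁²)/(V₁V₂).
√(V₂²−V₁²) = √(2469²−854²) = 2316.6 m/s.
tᵢ = 2·52.4·2316.6/(854·2469) = 0.11514 s.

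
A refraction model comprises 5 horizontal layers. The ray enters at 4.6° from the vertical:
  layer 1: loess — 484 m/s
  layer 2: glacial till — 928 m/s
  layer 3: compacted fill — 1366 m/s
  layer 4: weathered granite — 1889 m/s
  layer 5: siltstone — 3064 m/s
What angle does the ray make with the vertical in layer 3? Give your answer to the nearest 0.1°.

Ray parameter p = sin 4.6° / 484 = 1.6570e-04 s/m.
sin θ_3 = p·V_3 = 1.6570e-04 × 1366 = 0.2263.
θ_3 = arcsin 0.2263 = 13.08°.

13.1°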